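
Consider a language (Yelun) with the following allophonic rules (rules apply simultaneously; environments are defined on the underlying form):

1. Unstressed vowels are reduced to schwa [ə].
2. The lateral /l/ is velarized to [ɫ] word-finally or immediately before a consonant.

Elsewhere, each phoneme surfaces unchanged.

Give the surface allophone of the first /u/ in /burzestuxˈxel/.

[ə]

Rule 1 applies to /u/ (between /b/ and /r/: in an unstressed syllable) → [ə].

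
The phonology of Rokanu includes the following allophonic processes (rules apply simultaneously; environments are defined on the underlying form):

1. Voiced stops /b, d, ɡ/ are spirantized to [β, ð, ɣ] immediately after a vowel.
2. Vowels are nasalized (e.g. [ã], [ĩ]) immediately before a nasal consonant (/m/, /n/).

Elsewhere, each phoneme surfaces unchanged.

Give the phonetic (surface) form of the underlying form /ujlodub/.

[ujloðuβ]

/u/ (word-initial): rule 2 targets it, but not before a nasal consonant → unchanged [u].
/o/ (between /l/ and /d/) is in the target of rule 2 but the environment (before a nasal consonant) is not met → [o].
Rule 1 applies to /d/ (between /o/ and /u/: immediately after a vowel) → [ð].
/u/ (between /d/ and /b/): rule 2 targets it, but not before a nasal consonant → unchanged [u].
Rule 1 applies to /b/ (word-final: immediately after a vowel) → [β].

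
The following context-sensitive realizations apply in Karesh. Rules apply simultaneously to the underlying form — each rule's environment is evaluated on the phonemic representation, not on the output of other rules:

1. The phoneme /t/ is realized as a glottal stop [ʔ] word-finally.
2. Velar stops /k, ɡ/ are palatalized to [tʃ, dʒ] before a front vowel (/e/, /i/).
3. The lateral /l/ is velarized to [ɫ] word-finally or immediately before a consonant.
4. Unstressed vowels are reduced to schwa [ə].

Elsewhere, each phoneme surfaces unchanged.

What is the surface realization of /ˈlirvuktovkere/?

[ˈlirvəktəvtʃərə]

/l/ (word-initial) is in the target of rule 3 but the environment (word-finally or immediately before a consonant) is not met → [l].
/i/ (between /l/ and /r/) is in the target of rule 4 but the environment (in an unstressed syllable) is not met → [i].
/r/ (between /i/ and /v/): no rule targets it → [r].
/v/ (between /r/ and /u/): no rule targets it → [v].
/u/ (between /v/ and /k/): in an unstressed syllable, so rule 4 applies → [ə].
/k/ (between /u/ and /t/) fails the environment for rule 2, so it stays [k].
/t/ — between /k/ and /o/; rule 1 does not apply here → [t].
/o/ meets the environment for rule 4 (in an unstressed syllable) → [ə].
/v/ (between /o/ and /k/): no rule targets it → [v].
/k/ (between /v/ and /e/): before a front vowel, so rule 2 applies → [tʃ].
/e/ (between /k/ and /r/) occurs in an unstressed syllable → [ə] by rule 4.
/r/ stays [r].
Rule 4 applies to /e/ (word-final: in an unstressed syllable) → [ə].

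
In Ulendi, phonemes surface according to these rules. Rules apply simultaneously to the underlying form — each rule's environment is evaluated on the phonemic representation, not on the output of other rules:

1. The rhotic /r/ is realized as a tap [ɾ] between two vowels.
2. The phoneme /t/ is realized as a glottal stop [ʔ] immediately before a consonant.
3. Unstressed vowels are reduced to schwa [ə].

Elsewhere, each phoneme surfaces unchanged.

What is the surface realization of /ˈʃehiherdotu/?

[ˈʃehəhərdətə]

/e/ — between /ʃ/ and /h/; rule 3 does not apply here → [e].
/i/ (between /h/ and /h/) occurs in an unstressed syllable → [ə] by rule 3.
/e/ (between /h/ and /r/) occurs in an unstressed syllable → [ə] by rule 3.
/r/ — between /e/ and /d/; rule 1 does not apply here → [r].
/o/ (between /d/ and /t/): in an unstressed syllable, so rule 3 applies → [ə].
/t/ (between /o/ and /u/) is in the target of rule 2 but the environment (immediately before a consonant) is not met → [t].
/u/ — word-final, in an unstressed syllable — surfaces as [ə] (rule 3).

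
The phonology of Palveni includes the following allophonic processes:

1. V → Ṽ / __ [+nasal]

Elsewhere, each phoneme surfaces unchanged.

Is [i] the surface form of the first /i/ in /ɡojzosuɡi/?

/i/ (word-final) fails the environment for rule 1, so it stays [i].
The actual realization is [i], which matches [i].

Yes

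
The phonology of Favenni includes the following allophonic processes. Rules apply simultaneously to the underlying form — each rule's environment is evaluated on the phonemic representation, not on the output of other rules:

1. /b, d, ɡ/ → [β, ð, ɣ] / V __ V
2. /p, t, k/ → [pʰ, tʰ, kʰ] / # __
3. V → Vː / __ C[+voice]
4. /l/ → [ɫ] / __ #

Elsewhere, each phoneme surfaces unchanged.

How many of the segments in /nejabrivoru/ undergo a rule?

Segments that undergo a rule: /e/ → [eː] (rule 3); /a/ → [aː] (rule 3); /i/ → [iː] (rule 3); /o/ → [oː] (rule 3).
All other segments surface unchanged.

4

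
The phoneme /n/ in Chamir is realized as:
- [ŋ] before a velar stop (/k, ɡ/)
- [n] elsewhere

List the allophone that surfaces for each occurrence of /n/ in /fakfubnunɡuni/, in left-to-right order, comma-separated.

Occurrence 1 (position 7): no conditioning environment matches → elsewhere allophone [n].
Occurrence 2 (position 9): before a velar stop → [ŋ].
Occurrence 3 (position 12): no conditioning environment matches → elsewhere allophone [n].

[n], [ŋ], [n]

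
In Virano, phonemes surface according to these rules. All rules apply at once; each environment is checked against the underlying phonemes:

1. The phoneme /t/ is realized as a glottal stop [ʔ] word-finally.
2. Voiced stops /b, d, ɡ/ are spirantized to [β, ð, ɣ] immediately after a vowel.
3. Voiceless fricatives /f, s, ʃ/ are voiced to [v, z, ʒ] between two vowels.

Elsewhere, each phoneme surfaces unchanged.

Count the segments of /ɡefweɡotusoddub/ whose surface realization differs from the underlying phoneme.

4

Segments that undergo a rule: /ɡ/ → [ɣ] (rule 2); /s/ → [z] (rule 3); /d/ → [ð] (rule 2); /b/ → [β] (rule 2).
All other segments surface unchanged.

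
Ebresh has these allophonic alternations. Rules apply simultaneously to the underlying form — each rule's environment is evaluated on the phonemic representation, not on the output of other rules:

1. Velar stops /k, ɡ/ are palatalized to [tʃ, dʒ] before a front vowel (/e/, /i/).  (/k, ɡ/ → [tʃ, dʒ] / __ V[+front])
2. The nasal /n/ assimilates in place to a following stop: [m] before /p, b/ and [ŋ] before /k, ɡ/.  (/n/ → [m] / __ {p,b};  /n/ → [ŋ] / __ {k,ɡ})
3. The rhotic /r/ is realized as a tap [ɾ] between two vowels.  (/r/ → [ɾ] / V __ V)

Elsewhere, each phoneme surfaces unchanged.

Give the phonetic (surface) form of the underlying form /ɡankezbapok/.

/ɡ/ (word-initial) fails the environment for rule 1, so it stays [ɡ].
/a/ — not in any rule's target class → [a].
/n/ — between /a/ and /k/, before a labial or velar stop — surfaces as [ŋ] (rule 2).
Rule 1 applies to /k/ (between /n/ and /e/: before a front vowel) → [tʃ].
/e/ (between /k/ and /z/) is unaffected → [e].
/z/ (between /e/ and /b/) is unaffected → [z].
/b/ — not in any rule's target class → [b].
/a/ (between /b/ and /p/): no rule targets it → [a].
/p/ stays [p].
/o/ (between /p/ and /k/) is unaffected → [o].
/k/ (word-final) is in the target of rule 1 but the environment (before a front vowel) is not met → [k].

[ɡaŋtʃezbapok]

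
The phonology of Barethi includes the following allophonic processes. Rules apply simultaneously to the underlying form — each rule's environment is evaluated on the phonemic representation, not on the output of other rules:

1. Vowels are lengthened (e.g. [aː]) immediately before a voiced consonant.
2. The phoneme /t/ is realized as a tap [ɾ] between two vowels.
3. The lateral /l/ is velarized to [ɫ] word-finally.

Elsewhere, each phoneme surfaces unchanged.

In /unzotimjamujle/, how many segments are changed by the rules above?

Segments that undergo a rule: /u/ → [uː] (rule 1); /t/ → [ɾ] (rule 2); /i/ → [iː] (rule 1); /a/ → [aː] (rule 1); /u/ → [uː] (rule 1).
All other segments surface unchanged.

5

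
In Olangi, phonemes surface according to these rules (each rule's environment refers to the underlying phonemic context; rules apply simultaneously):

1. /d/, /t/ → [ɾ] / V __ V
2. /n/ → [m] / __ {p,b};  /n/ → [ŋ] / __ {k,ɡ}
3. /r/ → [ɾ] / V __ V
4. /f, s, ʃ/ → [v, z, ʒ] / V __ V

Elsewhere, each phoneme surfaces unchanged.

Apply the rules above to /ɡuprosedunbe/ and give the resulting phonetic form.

[ɡuprozeɾumbe]

/ɡ/ (word-initial) is unaffected → [ɡ].
/u/ stays [u].
/p/ stays [p].
/r/ (between /p/ and /o/) fails the environment for rule 3, so it stays [r].
/o/ stays [o].
/s/ (between /o/ and /e/): between two vowels, so rule 4 applies → [z].
/e/ (between /s/ and /d/) is unaffected → [e].
/d/ (between /e/ and /u/) occurs between two vowels → [ɾ] by rule 1.
/u/ stays [u].
/n/ meets the environment for rule 2 (before a labial or velar stop) → [m].
/b/ — not in any rule's target class → [b].
/e/ (word-final) is unaffected → [e].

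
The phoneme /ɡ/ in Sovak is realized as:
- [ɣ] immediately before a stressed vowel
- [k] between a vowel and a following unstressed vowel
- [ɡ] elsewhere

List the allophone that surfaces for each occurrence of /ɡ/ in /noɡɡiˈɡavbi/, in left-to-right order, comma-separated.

Occurrence 1 (position 3): no conditioning environment matches → elsewhere allophone [ɡ].
Occurrence 2 (position 4): no conditioning environment matches → elsewhere allophone [ɡ].
Occurrence 3 (position 6): immediately before a stressed vowel → [ɣ].

[ɡ], [ɡ], [ɣ]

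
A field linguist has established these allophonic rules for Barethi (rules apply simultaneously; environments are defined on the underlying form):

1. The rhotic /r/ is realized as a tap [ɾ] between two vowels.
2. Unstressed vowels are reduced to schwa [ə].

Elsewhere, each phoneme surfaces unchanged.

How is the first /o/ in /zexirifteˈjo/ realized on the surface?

[o]

/o/ (word-final) is in the target of rule 2 but the environment (in an unstressed syllable) is not met → [o].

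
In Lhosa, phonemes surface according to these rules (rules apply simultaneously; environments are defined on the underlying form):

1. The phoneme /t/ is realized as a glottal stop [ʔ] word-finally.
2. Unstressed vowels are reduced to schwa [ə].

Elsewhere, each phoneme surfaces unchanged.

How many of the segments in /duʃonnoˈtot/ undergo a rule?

Segments that undergo a rule: /u/ → [ə] (rule 2); /o/ → [ə] (rule 2); /o/ → [ə] (rule 2); /t/ → [ʔ] (rule 1).
All other segments surface unchanged.

4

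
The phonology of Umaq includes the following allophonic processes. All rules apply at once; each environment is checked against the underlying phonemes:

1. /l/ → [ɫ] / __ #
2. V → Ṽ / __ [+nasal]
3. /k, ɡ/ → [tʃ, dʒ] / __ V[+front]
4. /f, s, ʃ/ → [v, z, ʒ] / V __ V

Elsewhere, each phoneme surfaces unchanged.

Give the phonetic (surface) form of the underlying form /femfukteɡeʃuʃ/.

/f/ (word-initial) fails the environment for rule 4, so it stays [f].
/e/ (between /f/ and /m/): before a nasal consonant, so rule 2 applies → [ẽ].
/f/ (between /m/ and /u/): rule 4 targets it, but not between two vowels → unchanged [f].
/u/ — between /f/ and /k/; rule 2 does not apply here → [u].
/k/ (between /u/ and /t/) fails the environment for rule 3, so it stays [k].
/e/ (between /t/ and /ɡ/) fails the environment for rule 2, so it stays [e].
Rule 3 applies to /ɡ/ (between /e/ and /e/: before a front vowel) → [dʒ].
/e/ (between /ɡ/ and /ʃ/): rule 2 targets it, but not before a nasal consonant → unchanged [e].
Rule 4 applies to /ʃ/ (between /e/ and /u/: between two vowels) → [ʒ].
/u/ (between /ʃ/ and /ʃ/): rule 2 targets it, but not before a nasal consonant → unchanged [u].
/ʃ/ (word-final) fails the environment for rule 4, so it stays [ʃ].

[fẽmfuktedʒeʒuʃ]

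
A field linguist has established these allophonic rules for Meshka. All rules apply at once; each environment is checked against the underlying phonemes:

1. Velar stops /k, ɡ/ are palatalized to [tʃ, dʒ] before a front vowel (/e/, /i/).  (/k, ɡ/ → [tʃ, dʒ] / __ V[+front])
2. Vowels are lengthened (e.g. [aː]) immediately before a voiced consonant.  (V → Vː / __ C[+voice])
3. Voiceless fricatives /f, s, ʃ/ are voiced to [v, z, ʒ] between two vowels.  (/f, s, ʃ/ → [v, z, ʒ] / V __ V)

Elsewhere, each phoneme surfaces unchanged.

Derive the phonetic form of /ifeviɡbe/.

/i/ (word-initial) fails the environment for rule 2, so it stays [i].
/f/ (between /i/ and /e/) occurs between two vowels → [v] by rule 3.
/e/ — between /f/ and /v/, before a voiced consonant — surfaces as [eː] (rule 2).
/v/ (between /e/ and /i/) is unaffected → [v].
/i/ (between /v/ and /ɡ/): before a voiced consonant, so rule 2 applies → [iː].
/ɡ/ (between /i/ and /b/) fails the environment for rule 1, so it stays [ɡ].
/b/ stays [b].
/e/ (word-final): rule 2 targets it, but not before a voiced consonant → unchanged [e].

[iveːviːɡbe]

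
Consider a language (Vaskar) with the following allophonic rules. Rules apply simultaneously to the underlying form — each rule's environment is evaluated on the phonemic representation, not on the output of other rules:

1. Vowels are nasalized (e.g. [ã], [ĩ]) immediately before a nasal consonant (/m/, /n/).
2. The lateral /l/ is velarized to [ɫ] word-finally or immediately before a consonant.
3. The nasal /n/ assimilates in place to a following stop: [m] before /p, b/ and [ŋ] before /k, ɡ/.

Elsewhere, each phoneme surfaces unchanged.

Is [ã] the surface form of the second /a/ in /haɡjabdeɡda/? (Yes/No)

No

/a/ — between /j/ and /b/; rule 1 does not apply here → [a].
The actual realization is [a], not [ã].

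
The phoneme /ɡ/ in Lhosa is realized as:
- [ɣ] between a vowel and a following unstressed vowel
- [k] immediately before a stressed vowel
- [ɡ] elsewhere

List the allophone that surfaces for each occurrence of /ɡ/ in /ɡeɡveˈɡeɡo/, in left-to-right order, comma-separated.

[ɡ], [ɡ], [k], [ɣ]

Occurrence 1 (position 1): no conditioning environment matches → elsewhere allophone [ɡ].
Occurrence 2 (position 3): no conditioning environment matches → elsewhere allophone [ɡ].
Occurrence 3 (position 6): immediately before a stressed vowel → [k].
Occurrence 4 (position 8): between a vowel and a following unstressed vowel → [ɣ].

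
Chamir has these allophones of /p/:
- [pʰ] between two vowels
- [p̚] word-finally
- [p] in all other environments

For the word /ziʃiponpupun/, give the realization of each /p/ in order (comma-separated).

Occurrence 1 (position 5): between two vowels → [pʰ].
Occurrence 2 (position 8): no conditioning environment matches → elsewhere allophone [p].
Occurrence 3 (position 10): between two vowels → [pʰ].

[pʰ], [p], [pʰ]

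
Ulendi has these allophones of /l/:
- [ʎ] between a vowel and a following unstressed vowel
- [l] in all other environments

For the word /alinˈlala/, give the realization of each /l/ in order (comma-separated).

Occurrence 1 (position 2): between a vowel and a following unstressed vowel → [ʎ].
Occurrence 2 (position 5): no conditioning environment matches → elsewhere allophone [l].
Occurrence 3 (position 7): between a vowel and a following unstressed vowel → [ʎ].

[ʎ], [l], [ʎ]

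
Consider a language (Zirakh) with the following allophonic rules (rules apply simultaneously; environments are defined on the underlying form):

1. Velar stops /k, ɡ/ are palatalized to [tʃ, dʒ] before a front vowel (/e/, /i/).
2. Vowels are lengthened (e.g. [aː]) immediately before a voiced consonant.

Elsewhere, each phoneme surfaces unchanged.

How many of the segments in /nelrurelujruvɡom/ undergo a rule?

Segments that undergo a rule: /e/ → [eː] (rule 2); /u/ → [uː] (rule 2); /e/ → [eː] (rule 2); /u/ → [uː] (rule 2); /u/ → [uː] (rule 2); /o/ → [oː] (rule 2).
All other segments surface unchanged.

6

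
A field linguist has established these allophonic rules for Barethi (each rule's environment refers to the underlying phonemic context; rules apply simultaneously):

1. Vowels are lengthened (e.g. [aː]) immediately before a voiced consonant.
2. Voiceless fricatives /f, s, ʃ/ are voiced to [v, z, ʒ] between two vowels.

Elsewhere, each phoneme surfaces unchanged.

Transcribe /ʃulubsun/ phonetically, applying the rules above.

[ʃuːluːbsuːn]

/ʃ/ (word-initial): rule 2 targets it, but not between two vowels → unchanged [ʃ].
/u/ meets the environment for rule 1 (before a voiced consonant) → [uː].
/u/ meets the environment for rule 1 (before a voiced consonant) → [uː].
/s/ (between /b/ and /u/) fails the environment for rule 2, so it stays [s].
/u/ (between /s/ and /n/): before a voiced consonant, so rule 1 applies → [uː].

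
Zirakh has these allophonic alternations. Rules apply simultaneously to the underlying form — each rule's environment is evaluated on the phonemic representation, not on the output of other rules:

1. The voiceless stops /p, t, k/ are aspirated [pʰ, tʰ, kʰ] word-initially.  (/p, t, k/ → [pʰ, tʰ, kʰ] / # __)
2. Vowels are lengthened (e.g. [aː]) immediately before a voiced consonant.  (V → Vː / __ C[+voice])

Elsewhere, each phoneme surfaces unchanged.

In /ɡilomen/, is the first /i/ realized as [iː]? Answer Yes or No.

/i/ (between /ɡ/ and /l/) occurs before a voiced consonant → [iː] by rule 2.
The actual realization is [iː], which matches [iː].

Yes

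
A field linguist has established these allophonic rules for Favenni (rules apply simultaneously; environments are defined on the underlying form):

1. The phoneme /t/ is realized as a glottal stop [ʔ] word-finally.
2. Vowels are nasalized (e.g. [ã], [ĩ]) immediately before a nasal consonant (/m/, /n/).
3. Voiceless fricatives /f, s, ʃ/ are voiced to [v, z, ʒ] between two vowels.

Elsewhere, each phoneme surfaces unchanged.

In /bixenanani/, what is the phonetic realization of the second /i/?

/i/ (word-final): rule 2 targets it, but not before a nasal consonant → unchanged [i].

[i]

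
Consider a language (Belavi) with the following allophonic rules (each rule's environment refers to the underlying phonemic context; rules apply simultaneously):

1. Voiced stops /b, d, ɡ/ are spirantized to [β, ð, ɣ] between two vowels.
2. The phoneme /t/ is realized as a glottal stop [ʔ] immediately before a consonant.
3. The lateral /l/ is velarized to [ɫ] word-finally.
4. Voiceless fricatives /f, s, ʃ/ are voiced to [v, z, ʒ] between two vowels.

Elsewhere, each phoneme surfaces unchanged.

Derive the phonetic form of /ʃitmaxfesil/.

[ʃiʔmaxfeziɫ]

/ʃ/ (word-initial) is in the target of rule 4 but the environment (between two vowels) is not met → [ʃ].
/i/ — not in any rule's target class → [i].
/t/ — between /i/ and /m/, immediately before a consonant — surfaces as [ʔ] (rule 2).
/m/ (between /t/ and /a/): no rule targets it → [m].
/a/ (between /m/ and /x/): no rule targets it → [a].
/x/ (between /a/ and /f/) is unaffected → [x].
/f/ — between /x/ and /e/; rule 4 does not apply here → [f].
/e/ (between /f/ and /s/): no rule targets it → [e].
/s/ (between /e/ and /i/): between two vowels, so rule 4 applies → [z].
/i/ — not in any rule's target class → [i].
/l/ — word-final, word-finally — surfaces as [ɫ] (rule 3).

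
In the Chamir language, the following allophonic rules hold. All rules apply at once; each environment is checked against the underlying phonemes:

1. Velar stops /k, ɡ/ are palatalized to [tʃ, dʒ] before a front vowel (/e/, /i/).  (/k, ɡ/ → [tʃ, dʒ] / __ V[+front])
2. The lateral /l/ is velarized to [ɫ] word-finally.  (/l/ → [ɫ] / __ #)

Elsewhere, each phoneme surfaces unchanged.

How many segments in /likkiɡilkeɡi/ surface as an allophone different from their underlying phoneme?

4

Segments that undergo a rule: /k/ → [tʃ] (rule 1); /ɡ/ → [dʒ] (rule 1); /k/ → [tʃ] (rule 1); /ɡ/ → [dʒ] (rule 1).
All other segments surface unchanged.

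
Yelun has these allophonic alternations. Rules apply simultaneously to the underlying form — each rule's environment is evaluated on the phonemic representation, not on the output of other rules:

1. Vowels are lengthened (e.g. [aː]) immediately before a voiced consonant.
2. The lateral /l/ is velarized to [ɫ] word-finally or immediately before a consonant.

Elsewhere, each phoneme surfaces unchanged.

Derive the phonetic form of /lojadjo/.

[loːjaːdjo]

/l/ (word-initial): rule 2 targets it, but not word-finally or immediately before a consonant → unchanged [l].
/o/ — between /l/ and /j/, before a voiced consonant — surfaces as [oː] (rule 1).
/j/ — not in any rule's target class → [j].
/a/ (between /j/ and /d/) occurs before a voiced consonant → [aː] by rule 1.
/d/ (between /a/ and /j/) is unaffected → [d].
/j/ — not in any rule's target class → [j].
/o/ (word-final): rule 1 targets it, but not before a voiced consonant → unchanged [o].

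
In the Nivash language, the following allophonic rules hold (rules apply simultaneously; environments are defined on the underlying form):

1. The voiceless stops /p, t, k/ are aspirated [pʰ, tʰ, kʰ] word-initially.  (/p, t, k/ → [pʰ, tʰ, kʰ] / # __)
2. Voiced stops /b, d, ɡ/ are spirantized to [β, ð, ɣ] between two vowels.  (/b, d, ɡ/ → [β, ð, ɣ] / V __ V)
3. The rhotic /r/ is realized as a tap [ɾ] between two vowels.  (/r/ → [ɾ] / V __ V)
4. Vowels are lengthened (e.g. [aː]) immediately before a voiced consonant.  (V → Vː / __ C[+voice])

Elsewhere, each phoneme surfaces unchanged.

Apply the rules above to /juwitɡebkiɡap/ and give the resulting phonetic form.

/u/ — between /j/ and /w/, before a voiced consonant — surfaces as [uː] (rule 4).
/i/ (between /w/ and /t/) fails the environment for rule 4, so it stays [i].
/t/ (between /i/ and /ɡ/): rule 1 targets it, but not word-initially → unchanged [t].
/ɡ/ — between /t/ and /e/; rule 2 does not apply here → [ɡ].
/e/ (between /ɡ/ and /b/) occurs before a voiced consonant → [eː] by rule 4.
/b/ (between /e/ and /k/): rule 2 targets it, but not between two vowels → unchanged [b].
/k/ (between /b/ and /i/): rule 1 targets it, but not word-initially → unchanged [k].
/i/ — between /k/ and /ɡ/, before a voiced consonant — surfaces as [iː] (rule 4).
Rule 2 applies to /ɡ/ (between /i/ and /a/: between two vowels) → [ɣ].
/a/ (between /ɡ/ and /p/) is in the target of rule 4 but the environment (before a voiced consonant) is not met → [a].
/p/ (word-final) fails the environment for rule 1, so it stays [p].

[juːwitɡeːbkiːɣap]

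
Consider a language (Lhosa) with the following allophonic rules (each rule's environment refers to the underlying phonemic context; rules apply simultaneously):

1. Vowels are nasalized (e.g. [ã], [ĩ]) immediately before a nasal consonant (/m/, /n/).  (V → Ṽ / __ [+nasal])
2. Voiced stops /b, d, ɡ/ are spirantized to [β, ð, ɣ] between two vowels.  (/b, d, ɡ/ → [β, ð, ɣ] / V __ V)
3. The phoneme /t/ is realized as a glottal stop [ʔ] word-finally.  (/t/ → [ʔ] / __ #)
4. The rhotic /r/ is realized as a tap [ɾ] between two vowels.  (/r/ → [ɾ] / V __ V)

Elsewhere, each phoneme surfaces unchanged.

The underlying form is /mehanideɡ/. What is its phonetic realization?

[mehãniðeɡ]

/m/ (word-initial) is unaffected → [m].
/e/ (between /m/ and /h/): rule 1 targets it, but not before a nasal consonant → unchanged [e].
/h/ (between /e/ and /a/): no rule targets it → [h].
/a/ (between /h/ and /n/) occurs before a nasal consonant → [ã] by rule 1.
/n/ (between /a/ and /i/) is unaffected → [n].
/i/ (between /n/ and /d/): rule 1 targets it, but not before a nasal consonant → unchanged [i].
/d/ — between /i/ and /e/, between two vowels — surfaces as [ð] (rule 2).
/e/ (between /d/ and /ɡ/) fails the environment for rule 1, so it stays [e].
/ɡ/ (word-final): rule 2 targets it, but not between two vowels → unchanged [ɡ].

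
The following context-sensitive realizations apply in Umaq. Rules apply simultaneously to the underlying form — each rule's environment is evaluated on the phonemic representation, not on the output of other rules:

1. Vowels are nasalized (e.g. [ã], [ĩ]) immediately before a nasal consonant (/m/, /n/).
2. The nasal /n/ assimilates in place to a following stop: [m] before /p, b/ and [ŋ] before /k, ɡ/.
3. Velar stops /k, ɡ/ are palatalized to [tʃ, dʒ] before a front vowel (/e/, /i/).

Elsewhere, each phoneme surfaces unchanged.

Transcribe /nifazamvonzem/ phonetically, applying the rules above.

/n/ (word-initial): rule 2 targets it, but not before a labial or velar stop → unchanged [n].
/i/ (between /n/ and /f/) is in the target of rule 1 but the environment (before a nasal consonant) is not met → [i].
/f/ (between /i/ and /a/) is unaffected → [f].
/a/ (between /f/ and /z/): rule 1 targets it, but not before a nasal consonant → unchanged [a].
/z/ — not in any rule's target class → [z].
Rule 1 applies to /a/ (between /z/ and /m/: before a nasal consonant) → [ã].
/m/ (between /a/ and /v/): no rule targets it → [m].
/v/ stays [v].
Rule 1 applies to /o/ (between /v/ and /n/: before a nasal consonant) → [õ].
/n/ (between /o/ and /z/) fails the environment for rule 2, so it stays [n].
/z/ stays [z].
/e/ meets the environment for rule 1 (before a nasal consonant) → [ẽ].
/m/ (word-final): no rule targets it → [m].

[nifazãmvõnzẽm]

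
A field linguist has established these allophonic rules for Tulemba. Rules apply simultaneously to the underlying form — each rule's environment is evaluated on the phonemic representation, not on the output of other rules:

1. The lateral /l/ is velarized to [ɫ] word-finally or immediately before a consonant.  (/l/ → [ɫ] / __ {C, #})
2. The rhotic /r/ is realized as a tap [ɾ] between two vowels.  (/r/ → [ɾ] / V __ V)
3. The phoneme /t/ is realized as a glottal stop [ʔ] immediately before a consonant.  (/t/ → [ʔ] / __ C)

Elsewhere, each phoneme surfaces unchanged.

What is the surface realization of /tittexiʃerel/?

[tiʔtexiʃeɾeɫ]

/t/ (word-initial): rule 3 targets it, but not immediately before a consonant → unchanged [t].
/i/ — not in any rule's target class → [i].
/t/ (between /i/ and /t/) occurs immediately before a consonant → [ʔ] by rule 3.
/t/ (between /t/ and /e/) is in the target of rule 3 but the environment (immediately before a consonant) is not met → [t].
/e/ stays [e].
/x/ — not in any rule's target class → [x].
/i/ (between /x/ and /ʃ/): no rule targets it → [i].
/ʃ/ (between /i/ and /e/): no rule targets it → [ʃ].
/e/ (between /ʃ/ and /r/) is unaffected → [e].
/r/ (between /e/ and /e/) occurs between two vowels → [ɾ] by rule 2.
/e/ stays [e].
/l/ meets the environment for rule 1 (word-finally or immediately before a consonant) → [ɫ].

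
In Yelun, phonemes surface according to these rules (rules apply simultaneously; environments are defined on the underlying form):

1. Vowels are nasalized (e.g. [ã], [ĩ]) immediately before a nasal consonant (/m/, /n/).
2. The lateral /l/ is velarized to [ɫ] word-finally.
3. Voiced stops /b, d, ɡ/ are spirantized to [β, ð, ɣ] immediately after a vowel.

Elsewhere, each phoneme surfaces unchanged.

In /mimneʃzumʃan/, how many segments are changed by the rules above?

Segments that undergo a rule: /i/ → [ĩ] (rule 1); /u/ → [ũ] (rule 1); /a/ → [ã] (rule 1).
All other segments surface unchanged.

3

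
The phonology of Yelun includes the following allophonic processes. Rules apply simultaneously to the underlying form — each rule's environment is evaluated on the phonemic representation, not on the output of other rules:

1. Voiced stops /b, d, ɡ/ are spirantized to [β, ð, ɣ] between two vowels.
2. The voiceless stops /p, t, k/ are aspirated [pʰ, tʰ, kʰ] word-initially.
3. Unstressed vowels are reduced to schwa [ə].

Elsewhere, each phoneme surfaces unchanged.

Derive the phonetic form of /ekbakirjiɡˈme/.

[əkbəkərjəɡˈme]

/e/ (word-initial) occurs in an unstressed syllable → [ə] by rule 3.
/k/ (between /e/ and /b/) is in the target of rule 2 but the environment (word-initially) is not met → [k].
/b/ (between /k/ and /a/) fails the environment for rule 1, so it stays [b].
/a/ — between /b/ and /k/, in an unstressed syllable — surfaces as [ə] (rule 3).
/k/ (between /a/ and /i/) fails the environment for rule 2, so it stays [k].
/i/ meets the environment for rule 3 (in an unstressed syllable) → [ə].
/r/ (between /i/ and /j/): no rule targets it → [r].
/j/ stays [j].
/i/ — between /j/ and /ɡ/, in an unstressed syllable — surfaces as [ə] (rule 3).
/ɡ/ (between /i/ and /m/): rule 1 targets it, but not between two vowels → unchanged [ɡ].
/m/ (between /ɡ/ and /e/) is unaffected → [m].
/e/ (word-final) fails the environment for rule 3, so it stays [e].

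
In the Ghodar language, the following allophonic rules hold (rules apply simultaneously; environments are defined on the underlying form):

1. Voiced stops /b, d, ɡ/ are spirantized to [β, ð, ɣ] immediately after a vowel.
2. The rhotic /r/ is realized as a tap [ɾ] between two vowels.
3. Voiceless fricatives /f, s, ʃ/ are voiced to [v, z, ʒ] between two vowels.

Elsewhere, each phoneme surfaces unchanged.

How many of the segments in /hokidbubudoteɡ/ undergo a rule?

Segments that undergo a rule: /d/ → [ð] (rule 1); /b/ → [β] (rule 1); /d/ → [ð] (rule 1); /ɡ/ → [ɣ] (rule 1).
All other segments surface unchanged.

4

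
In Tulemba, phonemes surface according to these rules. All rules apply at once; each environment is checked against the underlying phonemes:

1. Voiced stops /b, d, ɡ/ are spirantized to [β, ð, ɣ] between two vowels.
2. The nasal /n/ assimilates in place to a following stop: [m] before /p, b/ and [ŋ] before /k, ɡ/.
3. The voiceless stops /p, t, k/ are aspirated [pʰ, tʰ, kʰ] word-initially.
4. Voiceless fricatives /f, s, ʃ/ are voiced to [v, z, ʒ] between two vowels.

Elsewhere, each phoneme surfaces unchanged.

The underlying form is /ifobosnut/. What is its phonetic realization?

/f/ (between /i/ and /o/): between two vowels, so rule 4 applies → [v].
/b/ (between /o/ and /o/): between two vowels, so rule 1 applies → [β].
/s/ — between /o/ and /n/; rule 4 does not apply here → [s].
/n/ — between /s/ and /u/; rule 2 does not apply here → [n].
/t/ (word-final) is in the target of rule 3 but the environment (word-initially) is not met → [t].

[ivoβosnut]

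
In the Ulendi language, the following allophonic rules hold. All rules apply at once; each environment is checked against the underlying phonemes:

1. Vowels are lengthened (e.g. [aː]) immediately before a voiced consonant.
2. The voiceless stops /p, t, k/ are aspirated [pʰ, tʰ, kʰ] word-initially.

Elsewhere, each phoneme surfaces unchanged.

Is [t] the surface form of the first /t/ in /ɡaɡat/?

/t/ (word-final) fails the environment for rule 2, so it stays [t].
The actual realization is [t], which matches [t].

Yes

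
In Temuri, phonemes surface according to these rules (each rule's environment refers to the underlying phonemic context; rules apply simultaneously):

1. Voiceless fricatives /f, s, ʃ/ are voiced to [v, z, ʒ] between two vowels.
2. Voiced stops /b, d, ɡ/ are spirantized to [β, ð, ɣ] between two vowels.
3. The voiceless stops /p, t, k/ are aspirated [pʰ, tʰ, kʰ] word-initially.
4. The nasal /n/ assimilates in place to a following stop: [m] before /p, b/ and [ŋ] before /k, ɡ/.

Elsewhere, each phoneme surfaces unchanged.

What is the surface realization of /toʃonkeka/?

[tʰoʒoŋkeka]

/t/ (word-initial) occurs word-initially → [tʰ] by rule 3.
/o/ (between /t/ and /ʃ/) is unaffected → [o].
Rule 1 applies to /ʃ/ (between /o/ and /o/: between two vowels) → [ʒ].
/o/ — not in any rule's target class → [o].
/n/ (between /o/ and /k/): before a labial or velar stop, so rule 4 applies → [ŋ].
/k/ — between /n/ and /e/; rule 3 does not apply here → [k].
/e/ (between /k/ and /k/) is unaffected → [e].
/k/ (between /e/ and /a/): rule 3 targets it, but not word-initially → unchanged [k].
/a/ — not in any rule's target class → [a].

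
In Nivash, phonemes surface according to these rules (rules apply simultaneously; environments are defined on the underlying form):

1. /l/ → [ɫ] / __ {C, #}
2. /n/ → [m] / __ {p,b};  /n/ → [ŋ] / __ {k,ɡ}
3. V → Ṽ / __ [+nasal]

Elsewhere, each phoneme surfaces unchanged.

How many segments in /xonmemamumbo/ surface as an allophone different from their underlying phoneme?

4

Segments that undergo a rule: /o/ → [õ] (rule 3); /e/ → [ẽ] (rule 3); /a/ → [ã] (rule 3); /u/ → [ũ] (rule 3).
All other segments surface unchanged.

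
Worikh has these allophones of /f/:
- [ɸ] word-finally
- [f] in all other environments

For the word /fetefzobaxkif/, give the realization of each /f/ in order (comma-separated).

Occurrence 1 (position 1): no conditioning environment matches → elsewhere allophone [f].
Occurrence 2 (position 5): no conditioning environment matches → elsewhere allophone [f].
Occurrence 3 (position 13): word-finally → [ɸ].

[f], [f], [ɸ]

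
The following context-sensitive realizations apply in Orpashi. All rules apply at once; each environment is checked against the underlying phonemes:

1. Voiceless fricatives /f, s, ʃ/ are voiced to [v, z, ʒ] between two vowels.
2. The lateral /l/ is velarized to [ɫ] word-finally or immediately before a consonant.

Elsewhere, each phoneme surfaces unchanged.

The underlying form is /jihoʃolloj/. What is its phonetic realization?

/j/ — not in any rule's target class → [j].
/i/ — not in any rule's target class → [i].
/h/ stays [h].
/o/ (between /h/ and /ʃ/) is unaffected → [o].
/ʃ/ meets the environment for rule 1 (between two vowels) → [ʒ].
/o/ — not in any rule's target class → [o].
/l/ meets the environment for rule 2 (word-finally or immediately before a consonant) → [ɫ].
/l/ — between /l/ and /o/; rule 2 does not apply here → [l].
/o/ stays [o].
/j/ (word-final): no rule targets it → [j].

[jihoʒoɫloj]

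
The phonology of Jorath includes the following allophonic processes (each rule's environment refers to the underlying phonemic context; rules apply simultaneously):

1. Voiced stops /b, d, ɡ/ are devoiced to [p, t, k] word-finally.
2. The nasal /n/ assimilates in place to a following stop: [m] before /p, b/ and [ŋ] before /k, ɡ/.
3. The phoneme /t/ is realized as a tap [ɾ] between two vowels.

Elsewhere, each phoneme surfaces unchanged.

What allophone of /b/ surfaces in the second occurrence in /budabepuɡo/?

[b]

/b/ (between /a/ and /e/) fails the environment for rule 1, so it stays [b].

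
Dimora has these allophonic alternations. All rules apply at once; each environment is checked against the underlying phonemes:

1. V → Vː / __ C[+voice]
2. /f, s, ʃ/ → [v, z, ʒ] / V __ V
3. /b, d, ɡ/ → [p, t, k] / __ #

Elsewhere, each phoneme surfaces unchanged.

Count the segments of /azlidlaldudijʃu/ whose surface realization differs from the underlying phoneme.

5

Segments that undergo a rule: /a/ → [aː] (rule 1); /i/ → [iː] (rule 1); /a/ → [aː] (rule 1); /u/ → [uː] (rule 1); /i/ → [iː] (rule 1).
All other segments surface unchanged.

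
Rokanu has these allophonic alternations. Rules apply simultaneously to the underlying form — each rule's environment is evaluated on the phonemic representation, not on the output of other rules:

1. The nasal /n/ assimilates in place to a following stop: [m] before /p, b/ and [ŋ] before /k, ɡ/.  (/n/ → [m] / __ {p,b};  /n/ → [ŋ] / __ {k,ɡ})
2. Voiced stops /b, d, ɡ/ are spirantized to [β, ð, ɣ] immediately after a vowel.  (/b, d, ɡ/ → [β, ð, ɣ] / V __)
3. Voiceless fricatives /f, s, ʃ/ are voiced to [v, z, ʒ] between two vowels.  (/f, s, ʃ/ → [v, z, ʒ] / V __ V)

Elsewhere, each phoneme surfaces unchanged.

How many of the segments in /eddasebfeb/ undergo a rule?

Segments that undergo a rule: /d/ → [ð] (rule 2); /s/ → [z] (rule 3); /b/ → [β] (rule 2); /b/ → [β] (rule 2).
All other segments surface unchanged.

4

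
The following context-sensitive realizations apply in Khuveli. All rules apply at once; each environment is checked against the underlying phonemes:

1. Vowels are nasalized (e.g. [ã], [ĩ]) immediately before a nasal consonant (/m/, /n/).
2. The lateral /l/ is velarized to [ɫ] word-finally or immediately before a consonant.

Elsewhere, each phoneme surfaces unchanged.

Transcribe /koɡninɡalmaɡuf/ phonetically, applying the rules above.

[koɡnĩnɡaɫmaɡuf]

/k/ — not in any rule's target class → [k].
/o/ (between /k/ and /ɡ/) fails the environment for rule 1, so it stays [o].
/ɡ/ stays [ɡ].
/n/ (between /ɡ/ and /i/): no rule targets it → [n].
/i/ (between /n/ and /n/) occurs before a nasal consonant → [ĩ] by rule 1.
/n/ stays [n].
/ɡ/ (between /n/ and /a/) is unaffected → [ɡ].
/a/ (between /ɡ/ and /l/) is in the target of rule 1 but the environment (before a nasal consonant) is not met → [a].
/l/ — between /a/ and /m/, word-finally or immediately before a consonant — surfaces as [ɫ] (rule 2).
/m/ (between /l/ and /a/): no rule targets it → [m].
/a/ (between /m/ and /ɡ/) is in the target of rule 1 but the environment (before a nasal consonant) is not met → [a].
/ɡ/ (between /a/ and /u/): no rule targets it → [ɡ].
/u/ (between /ɡ/ and /f/) is in the target of rule 1 but the environment (before a nasal consonant) is not met → [u].
/f/ stays [f].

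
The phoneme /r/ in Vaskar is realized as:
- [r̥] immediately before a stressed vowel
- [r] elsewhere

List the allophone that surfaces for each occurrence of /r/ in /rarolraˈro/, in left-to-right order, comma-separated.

Occurrence 1 (position 1): no conditioning environment matches → elsewhere allophone [r].
Occurrence 2 (position 3): no conditioning environment matches → elsewhere allophone [r].
Occurrence 3 (position 6): no conditioning environment matches → elsewhere allophone [r].
Occurrence 4 (position 8): immediately before a stressed vowel → [r̥].

[r], [r], [r], [r̥]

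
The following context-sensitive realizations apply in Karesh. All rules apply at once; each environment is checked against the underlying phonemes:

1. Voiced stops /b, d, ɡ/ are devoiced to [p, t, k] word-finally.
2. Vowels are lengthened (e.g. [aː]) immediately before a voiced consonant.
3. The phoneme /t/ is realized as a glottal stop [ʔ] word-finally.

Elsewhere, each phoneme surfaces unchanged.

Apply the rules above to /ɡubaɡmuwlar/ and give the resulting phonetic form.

[ɡuːbaːɡmuːwlaːr]

/ɡ/ — word-initial; rule 1 does not apply here → [ɡ].
/u/ (between /ɡ/ and /b/) occurs before a voiced consonant → [uː] by rule 2.
/b/ (between /u/ and /a/): rule 1 targets it, but not word-finally → unchanged [b].
/a/ (between /b/ and /ɡ/) occurs before a voiced consonant → [aː] by rule 2.
/ɡ/ (between /a/ and /m/) is in the target of rule 1 but the environment (word-finally) is not met → [ɡ].
/u/ meets the environment for rule 2 (before a voiced consonant) → [uː].
/a/ — between /l/ and /r/, before a voiced consonant — surfaces as [aː] (rule 2).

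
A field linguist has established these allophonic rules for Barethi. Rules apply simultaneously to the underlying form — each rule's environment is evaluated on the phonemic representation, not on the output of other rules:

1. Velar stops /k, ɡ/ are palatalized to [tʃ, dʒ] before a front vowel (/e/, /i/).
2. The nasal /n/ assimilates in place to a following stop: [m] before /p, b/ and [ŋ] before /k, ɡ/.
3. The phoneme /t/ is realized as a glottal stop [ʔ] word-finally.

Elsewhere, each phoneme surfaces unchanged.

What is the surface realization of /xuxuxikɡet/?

/x/ (word-initial): no rule targets it → [x].
/u/ (between /x/ and /x/) is unaffected → [u].
/x/ — not in any rule's target class → [x].
/u/ (between /x/ and /x/): no rule targets it → [u].
/x/ (between /u/ and /i/) is unaffected → [x].
/i/ stays [i].
/k/ (between /i/ and /ɡ/) fails the environment for rule 1, so it stays [k].
/ɡ/ (between /k/ and /e/) occurs before a front vowel → [dʒ] by rule 1.
/e/ (between /ɡ/ and /t/): no rule targets it → [e].
/t/ (word-final): word-finally, so rule 3 applies → [ʔ].

[xuxuxikdʒeʔ]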